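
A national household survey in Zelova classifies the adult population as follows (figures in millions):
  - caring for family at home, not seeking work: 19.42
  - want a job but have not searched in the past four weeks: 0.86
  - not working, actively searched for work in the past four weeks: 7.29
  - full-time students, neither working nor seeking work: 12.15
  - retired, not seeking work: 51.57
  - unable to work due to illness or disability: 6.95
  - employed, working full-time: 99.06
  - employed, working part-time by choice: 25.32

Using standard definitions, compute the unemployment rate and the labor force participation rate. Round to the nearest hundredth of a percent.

Unemployment rate ≈ 5.54%; labor force participation rate ≈ 59.15%.

Employed = 99.06 + 25.32 = 124.38 million.
Unemployed = 7.29 million.
Labor force = 124.38 + 7.29 = 131.67 million.
Not in labor force = 19.42 + 0.86 + 12.15 + 51.57 + 6.95 = 90.95 million (those not working and not actively searching are outside the labor force — including those who want a job but have given up searching).
Civilian working-age population = 131.67 + 90.95 = 222.62 million.
Unemployment rate = 7.29 / 131.67 = 5.54%.
Labor force participation rate = 131.67 / 222.62 = 59.15%.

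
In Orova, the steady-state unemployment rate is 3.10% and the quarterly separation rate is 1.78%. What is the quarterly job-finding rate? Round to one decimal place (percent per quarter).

Job-finding rate ≈ 55.6% per quarter.

From u* = s/(s+f): f = s·(1−u)/u.
f = 1.78 × (1 − 0.0310) / 0.0310 = 1.7248 / 0.0310 ≈ 55.6% per quarter.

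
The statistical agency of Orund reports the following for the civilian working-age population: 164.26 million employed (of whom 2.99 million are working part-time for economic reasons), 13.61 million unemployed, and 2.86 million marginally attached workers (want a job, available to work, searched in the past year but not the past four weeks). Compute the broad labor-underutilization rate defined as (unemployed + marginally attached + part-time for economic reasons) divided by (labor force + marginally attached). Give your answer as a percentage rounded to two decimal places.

Labor force = 164.26 + 13.61 = 177.87 million.
Numerator = 13.61 + 2.86 + 2.99 = 19.46 million.
Denominator = 177.87 + 2.86 = 180.73 million.
Broad rate = 19.46 / 180.73 = 10.77%.

Broad underutilization rate ≈ 10.77%.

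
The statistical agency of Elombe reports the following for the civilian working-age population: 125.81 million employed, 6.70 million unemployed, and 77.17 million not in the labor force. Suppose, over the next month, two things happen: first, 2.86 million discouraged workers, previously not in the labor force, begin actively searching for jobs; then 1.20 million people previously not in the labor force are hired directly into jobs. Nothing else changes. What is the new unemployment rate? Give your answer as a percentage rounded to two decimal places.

Initially, labor force = 125.81 + 6.70 = 132.51 million, so u = 6.70/132.51 = 5.06%.
After the first change, unemployed and labor force both rise by 2.86 → E = 125.81, U = 9.56, labor force = 135.37 million.
After the second change, employed and labor force both rise by 1.20; unemployed unchanged → E = 127.01, U = 9.56, labor force = 136.57 million.
New unemployment rate = 9.56 / 136.57 = 7.00%.

New unemployment rate ≈ 7.00%.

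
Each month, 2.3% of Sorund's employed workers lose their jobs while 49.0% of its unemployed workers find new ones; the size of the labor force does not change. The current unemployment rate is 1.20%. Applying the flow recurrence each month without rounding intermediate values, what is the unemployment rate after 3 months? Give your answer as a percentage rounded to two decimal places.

Unemployment rate after three months ≈ 4.10%.

With a fixed labor force, u_{t+1} = u_t + s·(1−u_t) − f·u_t = u_t·(1−s−f) + s.
Here 1−s−f = 0.487 and s = 0.023.
u_1 = 0.012000 × 0.487 + 0.023 = 0.028844.
u_2 = 0.028844 × 0.487 + 0.023 = 0.037047.
u_3 = 0.037047 × 0.487 + 0.023 = 0.041042.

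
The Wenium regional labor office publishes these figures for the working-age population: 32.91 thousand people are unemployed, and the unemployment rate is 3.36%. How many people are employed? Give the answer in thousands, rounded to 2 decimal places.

Labor force = U / u = 32.91 / 0.0336 ≈ 979.46 thousand.
Employed = labor force − unemployed = 979.46 − 32.91 = 946.55 thousand.

About 946.55 thousand are employed.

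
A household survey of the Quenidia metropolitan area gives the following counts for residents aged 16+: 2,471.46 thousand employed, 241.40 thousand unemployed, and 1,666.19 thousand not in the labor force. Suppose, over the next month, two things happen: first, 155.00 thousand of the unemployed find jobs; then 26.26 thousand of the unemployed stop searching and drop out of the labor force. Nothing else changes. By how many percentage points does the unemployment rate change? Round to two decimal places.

The unemployment rate changes by −6.66 percentage points.

Initially, labor force = 2,471.46 + 241.40 = 2,712.86 thousand, so u = 241.40/2,712.86 = 8.90%.
After the first change, unemployed falls and employed rises by 155.00; labor force unchanged → E = 2,626.46, U = 86.40, labor force = 2,712.86 thousand.
After the second change, unemployed and labor force both fall by 26.26 → E = 2,626.46, U = 60.14, labor force = 2,686.60 thousand.
New unemployment rate = 60.14 / 2,686.60 = 2.24%.
Change = 2.24% − 8.90% = −6.66 percentage points.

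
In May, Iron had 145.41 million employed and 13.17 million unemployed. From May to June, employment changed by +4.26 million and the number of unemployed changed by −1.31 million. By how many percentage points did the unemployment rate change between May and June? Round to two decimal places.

May: labor force = 145.41 + 13.17 = 158.58; u = 13.17/158.58 = 8.30%.
June: labor force = 149.67 + 11.86 = 161.53; u = 11.86/161.53 = 7.34%.
Change = 7.34% − 8.30% = −0.96 pp.

The unemployment rate changed by −0.96 percentage points.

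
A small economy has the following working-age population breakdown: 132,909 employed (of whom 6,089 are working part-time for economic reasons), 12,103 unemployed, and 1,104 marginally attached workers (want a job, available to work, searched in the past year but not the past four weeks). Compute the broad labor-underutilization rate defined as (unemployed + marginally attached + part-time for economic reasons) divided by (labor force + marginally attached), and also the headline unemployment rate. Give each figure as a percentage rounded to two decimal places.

Labor force = 132,909 + 12,103 = 145,012.
Numerator = 12,103 + 1,104 + 6,089 = 19,296.
Denominator = 145,012 + 1,104 = 146,116.
Broad rate = 19,296 / 146,116 = 13.21%.
Headline unemployment rate = 12,103 / 145,012 = 8.35%.

Broad underutilization rate ≈ 13.21%; headline unemployment rate ≈ 8.35%.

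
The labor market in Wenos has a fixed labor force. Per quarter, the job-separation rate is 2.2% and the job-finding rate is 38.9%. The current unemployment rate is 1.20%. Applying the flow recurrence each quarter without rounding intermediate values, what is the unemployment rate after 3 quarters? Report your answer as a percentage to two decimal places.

Unemployment rate after three quarters ≈ 4.50%.

With a fixed labor force, u_{t+1} = u_t + s·(1−u_t) − f·u_t = u_t·(1−s−f) + s.
Here 1−s−f = 0.589 and s = 0.022.
u_1 = 0.012000 × 0.589 + 0.022 = 0.029068.
u_2 = 0.029068 × 0.589 + 0.022 = 0.039121.
u_3 = 0.039121 × 0.589 + 0.022 = 0.045042.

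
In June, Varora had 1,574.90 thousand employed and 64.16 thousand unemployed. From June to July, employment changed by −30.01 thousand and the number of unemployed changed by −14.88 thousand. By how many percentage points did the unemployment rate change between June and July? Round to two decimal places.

June: labor force = 1,574.90 + 64.16 = 1,639.06; u = 64.16/1,639.06 = 3.91%.
July: labor force = 1,544.89 + 49.28 = 1,594.17; u = 49.28/1,594.17 = 3.09%.
Change = 3.09% − 3.91% = −0.82 pp.

The unemployment rate changed by −0.82 percentage points.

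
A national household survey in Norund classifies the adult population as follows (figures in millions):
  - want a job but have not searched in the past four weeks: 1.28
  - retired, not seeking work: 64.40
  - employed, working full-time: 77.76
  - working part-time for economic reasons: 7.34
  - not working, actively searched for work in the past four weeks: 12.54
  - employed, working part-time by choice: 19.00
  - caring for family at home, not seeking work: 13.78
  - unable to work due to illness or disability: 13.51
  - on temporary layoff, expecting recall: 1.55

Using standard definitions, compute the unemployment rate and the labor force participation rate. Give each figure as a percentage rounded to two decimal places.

Employed = 77.76 + 7.34 + 19.00 = 104.10 million (anyone who worked, including part-time for economic reasons, counts as employed).
Unemployed = 12.54 + 1.55 = 14.09 million (jobless and actively searching, or on temporary layoff).
Labor force = 104.10 + 14.09 = 118.19 million.
Not in labor force = 1.28 + 64.40 + 13.78 + 13.51 = 92.97 million (those not working and not actively searching are outside the labor force — including those who want a job but have given up searching).
Civilian working-age population = 118.19 + 92.97 = 211.16 million.
Unemployment rate = 14.09 / 118.19 = 11.92%.
Labor force participation rate = 118.19 / 211.16 = 55.97%.

Unemployment rate ≈ 11.92%; labor force participation rate ≈ 55.97%.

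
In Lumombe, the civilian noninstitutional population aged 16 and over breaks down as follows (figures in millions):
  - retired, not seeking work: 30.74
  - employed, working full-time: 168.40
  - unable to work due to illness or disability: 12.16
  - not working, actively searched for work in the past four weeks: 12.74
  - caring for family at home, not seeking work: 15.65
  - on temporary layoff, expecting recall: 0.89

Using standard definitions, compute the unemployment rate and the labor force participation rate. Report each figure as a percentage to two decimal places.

Unemployment rate ≈ 7.49%; labor force participation rate ≈ 75.66%.

Employed = 168.40 million.
Unemployed = 12.74 + 0.89 = 13.63 million (jobless and actively searching, or on temporary layoff).
Labor force = 168.40 + 13.63 = 182.03 million.
Not in labor force = 30.74 + 12.16 + 15.65 = 58.55 million (those not working and not actively searching are outside the labor force).
Civilian working-age population = 182.03 + 58.55 = 240.58 million.
Unemployment rate = 13.63 / 182.03 = 7.49%.
Labor force participation rate = 182.03 / 240.58 = 75.66%.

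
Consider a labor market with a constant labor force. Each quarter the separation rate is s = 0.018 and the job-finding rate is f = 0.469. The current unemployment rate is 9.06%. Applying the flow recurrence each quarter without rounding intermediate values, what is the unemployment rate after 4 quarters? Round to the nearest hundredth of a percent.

Unemployment rate after four quarters ≈ 4.07%.

With a fixed labor force, u_{t+1} = u_t + s·(1−u_t) − f·u_t = u_t·(1−s−f) + s.
Here 1−s−f = 0.513 and s = 0.018.
u_1 = 0.090600 × 0.513 + 0.018 = 0.064478.
u_2 = 0.064478 × 0.513 + 0.018 = 0.051077.
u_3 = 0.051077 × 0.513 + 0.018 = 0.044203.
u_4 = 0.044203 × 0.513 + 0.018 = 0.040676.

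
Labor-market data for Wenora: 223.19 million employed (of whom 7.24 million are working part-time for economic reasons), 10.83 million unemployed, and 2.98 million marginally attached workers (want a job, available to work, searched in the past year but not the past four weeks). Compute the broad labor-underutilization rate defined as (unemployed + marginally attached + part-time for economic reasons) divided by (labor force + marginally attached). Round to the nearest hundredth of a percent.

Labor force = 223.19 + 10.83 = 234.02 million.
Numerator = 10.83 + 2.98 + 7.24 = 21.05 million.
Denominator = 234.02 + 2.98 = 237.00 million.
Broad rate = 21.05 / 237.00 = 8.88%.

Broad underutilization rate ≈ 8.88%.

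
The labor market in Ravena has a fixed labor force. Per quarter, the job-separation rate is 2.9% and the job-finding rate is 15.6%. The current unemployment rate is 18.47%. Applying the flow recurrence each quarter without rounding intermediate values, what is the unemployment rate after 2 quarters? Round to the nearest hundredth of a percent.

Unemployment rate after two quarters ≈ 17.53%.

With a fixed labor force, u_{t+1} = u_t + s·(1−u_t) − f·u_t = u_t·(1−s−f) + s.
Here 1−s−f = 0.815 and s = 0.029.
u_1 = 0.184700 × 0.815 + 0.029 = 0.179530.
u_2 = 0.179530 × 0.815 + 0.029 = 0.175317.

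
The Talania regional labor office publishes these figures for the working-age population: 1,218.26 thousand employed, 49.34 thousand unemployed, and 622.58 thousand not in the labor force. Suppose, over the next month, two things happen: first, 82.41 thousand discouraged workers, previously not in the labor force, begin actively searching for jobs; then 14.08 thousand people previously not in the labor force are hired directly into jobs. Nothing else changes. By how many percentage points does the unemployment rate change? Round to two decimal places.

Initially, labor force = 1,218.26 + 49.34 = 1,267.60 thousand, so u = 49.34/1,267.60 = 3.89%.
After the first change, unemployed and labor force both rise by 82.41 → E = 1,218.26, U = 131.75, labor force = 1,350.01 thousand.
After the second change, employed and labor force both rise by 14.08; unemployed unchanged → E = 1,232.34, U = 131.75, labor force = 1,364.09 thousand.
New unemployment rate = 131.75 / 1,364.09 = 9.66%.
Change = 9.66% − 3.89% = +5.77 percentage points.

The unemployment rate changes by +5.77 percentage points.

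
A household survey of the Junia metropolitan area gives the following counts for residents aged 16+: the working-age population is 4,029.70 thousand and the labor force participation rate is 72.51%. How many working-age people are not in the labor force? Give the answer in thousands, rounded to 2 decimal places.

Share not in the labor force = 1 − 0.7251 = 0.2749.
Not in labor force = 0.2749 × 4,029.70 ≈ 1,107.76 thousand.

About 1,107.76 thousand are not in the labor force.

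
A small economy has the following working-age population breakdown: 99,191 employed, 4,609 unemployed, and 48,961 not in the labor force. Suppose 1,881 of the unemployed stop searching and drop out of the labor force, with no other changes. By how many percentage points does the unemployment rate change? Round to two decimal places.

Initially, labor force = 99,191 + 4,609 = 103,800, so u = 4,609/103,800 = 4.44%.
After the change, unemployed and labor force both fall by 1,881 → E = 99,191, U = 2,728, labor force = 101,919.
New unemployment rate = 2,728 / 101,919 = 2.68%.
Change = 2.68% − 4.44% = −1.76 percentage points.

The unemployment rate changes by −1.76 percentage points.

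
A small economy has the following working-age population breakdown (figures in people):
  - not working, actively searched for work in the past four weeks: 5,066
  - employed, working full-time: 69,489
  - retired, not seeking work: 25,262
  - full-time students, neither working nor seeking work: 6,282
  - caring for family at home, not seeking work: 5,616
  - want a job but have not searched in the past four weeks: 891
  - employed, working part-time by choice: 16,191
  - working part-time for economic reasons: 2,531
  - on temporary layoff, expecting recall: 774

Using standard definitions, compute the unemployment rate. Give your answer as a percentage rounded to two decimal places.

Employed = 69,489 + 16,191 + 2,531 = 88,211 (anyone who worked, including part-time for economic reasons, counts as employed).
Unemployed = 5,066 + 774 = 5,840 (jobless and actively searching, or on temporary layoff).
Labor force = 88,211 + 5,840 = 94,051.
Unemployment rate = 5,840 / 94,051 = 6.21%.

Unemployment rate ≈ 6.21%.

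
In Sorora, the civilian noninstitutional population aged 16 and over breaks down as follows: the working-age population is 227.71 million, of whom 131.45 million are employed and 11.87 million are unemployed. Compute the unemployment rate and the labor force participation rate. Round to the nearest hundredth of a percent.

Labor force = employed + unemployed = 131.45 + 11.87 = 143.32 million.
Unemployment rate = 11.87 / 143.32 = 8.28%.
Labor force participation rate = 143.32 / 227.71 = 62.94%.

Unemployment rate ≈ 8.28%; labor force participation rate ≈ 62.94%.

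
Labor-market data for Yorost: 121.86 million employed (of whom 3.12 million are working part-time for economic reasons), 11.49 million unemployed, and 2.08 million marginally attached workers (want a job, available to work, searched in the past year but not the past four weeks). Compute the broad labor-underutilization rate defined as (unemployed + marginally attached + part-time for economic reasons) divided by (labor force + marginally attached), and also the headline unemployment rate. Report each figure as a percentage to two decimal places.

Broad underutilization rate ≈ 12.32%; headline unemployment rate ≈ 8.62%.

Labor force = 121.86 + 11.49 = 133.35 million.
Numerator = 11.49 + 2.08 + 3.12 = 16.69 million.
Denominator = 133.35 + 2.08 = 135.43 million.
Broad rate = 16.69 / 135.43 = 12.32%.
Headline unemployment rate = 11.49 / 133.35 = 8.62%.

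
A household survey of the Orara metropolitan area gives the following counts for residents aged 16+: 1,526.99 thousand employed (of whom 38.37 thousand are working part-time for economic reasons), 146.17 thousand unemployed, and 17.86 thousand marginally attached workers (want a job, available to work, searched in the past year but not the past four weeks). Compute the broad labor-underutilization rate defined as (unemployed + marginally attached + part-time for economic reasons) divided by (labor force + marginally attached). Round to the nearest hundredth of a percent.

Labor force = 1,526.99 + 146.17 = 1,673.16 thousand.
Numerator = 146.17 + 17.86 + 38.37 = 202.40 thousand.
Denominator = 1,673.16 + 17.86 = 1,691.02 thousand.
Broad rate = 202.40 / 1,691.02 = 11.97%.

Broad underutilization rate ≈ 11.97%.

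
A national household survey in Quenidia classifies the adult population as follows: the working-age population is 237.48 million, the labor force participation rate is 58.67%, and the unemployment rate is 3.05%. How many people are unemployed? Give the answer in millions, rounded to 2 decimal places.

Labor force = 0.5867 × 237.48 = 139.33 million.
Unemployed = 0.0305 × 139.33 ≈ 4.25 million.

About 4.25 million are unemployed.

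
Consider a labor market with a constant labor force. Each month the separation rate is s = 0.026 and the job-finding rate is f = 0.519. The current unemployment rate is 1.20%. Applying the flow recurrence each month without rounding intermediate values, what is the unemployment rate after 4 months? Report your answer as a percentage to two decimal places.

With a fixed labor force, u_{t+1} = u_t + s·(1−u_t) − f·u_t = u_t·(1−s−f) + s.
Here 1−s−f = 0.455 and s = 0.026.
u_1 = 0.012000 × 0.455 + 0.026 = 0.031460.
u_2 = 0.031460 × 0.455 + 0.026 = 0.040314.
u_3 = 0.040314 × 0.455 + 0.026 = 0.044343.
u_4 = 0.044343 × 0.455 + 0.026 = 0.046176.

Unemployment rate after four months ≈ 4.62%.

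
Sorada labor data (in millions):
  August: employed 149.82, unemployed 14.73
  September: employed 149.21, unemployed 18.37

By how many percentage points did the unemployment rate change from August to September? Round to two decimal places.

August: labor force = 149.82 + 14.73 = 164.55; u = 14.73/164.55 = 8.95%.
September: labor force = 149.21 + 18.37 = 167.58; u = 18.37/167.58 = 10.96%.
Change = 10.96% − 8.95% = +2.01 pp.

The unemployment rate changed by +2.01 percentage points.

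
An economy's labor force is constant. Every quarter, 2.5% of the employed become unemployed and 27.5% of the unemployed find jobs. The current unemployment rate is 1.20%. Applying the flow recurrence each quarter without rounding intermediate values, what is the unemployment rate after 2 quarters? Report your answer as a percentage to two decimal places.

With a fixed labor force, u_{t+1} = u_t + s·(1−u_t) − f·u_t = u_t·(1−s−f) + s.
Here 1−s−f = 0.700 and s = 0.025.
u_1 = 0.012000 × 0.700 + 0.025 = 0.033400.
u_2 = 0.033400 × 0.700 + 0.025 = 0.048380.

Unemployment rate after two quarters ≈ 4.84%.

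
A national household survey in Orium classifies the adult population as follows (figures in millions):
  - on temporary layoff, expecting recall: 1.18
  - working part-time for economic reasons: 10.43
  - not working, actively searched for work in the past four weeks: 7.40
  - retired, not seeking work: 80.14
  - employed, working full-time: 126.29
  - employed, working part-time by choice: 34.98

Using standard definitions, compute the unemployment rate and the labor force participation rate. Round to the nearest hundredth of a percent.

Unemployment rate ≈ 4.76%; labor force participation rate ≈ 69.23%.

Employed = 10.43 + 126.29 + 34.98 = 171.70 million (anyone who worked, including part-time for economic reasons, counts as employed).
Unemployed = 1.18 + 7.40 = 8.58 million (jobless and actively searching, or on temporary layoff).
Labor force = 171.70 + 8.58 = 180.28 million.
Not in labor force = 80.14 million (those not working and not actively searching are outside the labor force).
Civilian working-age population = 180.28 + 80.14 = 260.42 million.
Unemployment rate = 8.58 / 180.28 = 4.76%.
Labor force participation rate = 180.28 / 260.42 = 69.23%.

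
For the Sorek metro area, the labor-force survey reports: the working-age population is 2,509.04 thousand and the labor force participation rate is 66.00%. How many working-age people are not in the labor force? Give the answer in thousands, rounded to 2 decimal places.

Share not in the labor force = 1 − 0.6600 = 0.3400.
Not in labor force = 0.3400 × 2,509.04 ≈ 853.07 thousand.

About 853.07 thousand are not in the labor force.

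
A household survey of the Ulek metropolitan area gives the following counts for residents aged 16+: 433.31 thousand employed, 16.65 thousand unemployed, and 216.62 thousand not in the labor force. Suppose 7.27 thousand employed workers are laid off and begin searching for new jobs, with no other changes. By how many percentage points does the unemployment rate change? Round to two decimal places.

The unemployment rate changes by +1.62 percentage points.

Initially, labor force = 433.31 + 16.65 = 449.96 thousand, so u = 16.65/449.96 = 3.70%.
After the change, employed falls and unemployed rises by 7.27; labor force unchanged → E = 426.04, U = 23.92, labor force = 449.96 thousand.
New unemployment rate = 23.92 / 449.96 = 5.32%.
Change = 5.32% − 3.70% = +1.62 percentage points.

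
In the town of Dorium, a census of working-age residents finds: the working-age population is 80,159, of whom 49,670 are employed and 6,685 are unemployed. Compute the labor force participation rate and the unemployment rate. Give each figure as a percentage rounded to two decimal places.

Labor force participation rate ≈ 70.30%; unemployment rate ≈ 11.86%.

Labor force = employed + unemployed = 49,670 + 6,685 = 56,355.
Unemployment rate = 6,685 / 56,355 = 11.86%.
Labor force participation rate = 56,355 / 80,159 = 70.30%.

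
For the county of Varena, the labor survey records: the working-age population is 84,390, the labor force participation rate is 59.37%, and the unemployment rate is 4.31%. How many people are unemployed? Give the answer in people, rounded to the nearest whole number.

About 2,159 are unemployed.

Labor force = 0.5937 × 84,390 = 50,102.
Unemployed = 0.0431 × 50,102 ≈ 2,159.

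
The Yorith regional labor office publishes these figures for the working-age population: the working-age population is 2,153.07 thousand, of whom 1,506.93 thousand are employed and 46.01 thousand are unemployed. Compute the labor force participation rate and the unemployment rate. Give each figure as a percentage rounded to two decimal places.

Labor force = employed + unemployed = 1,506.93 + 46.01 = 1,552.94 thousand.
Unemployment rate = 46.01 / 1,552.94 = 2.96%.
Labor force participation rate = 1,552.94 / 2,153.07 = 72.13%.

Labor force participation rate ≈ 72.13%; unemployment rate ≈ 2.96%.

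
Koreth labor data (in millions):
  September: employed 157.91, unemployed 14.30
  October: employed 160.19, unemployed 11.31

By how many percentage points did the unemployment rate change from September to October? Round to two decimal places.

The unemployment rate changed by −1.71 percentage points.

September: labor force = 157.91 + 14.30 = 172.21; u = 14.30/172.21 = 8.30%.
October: labor force = 160.19 + 11.31 = 171.50; u = 11.31/171.50 = 6.59%.
Change = 6.59% − 8.30% = −1.71 pp.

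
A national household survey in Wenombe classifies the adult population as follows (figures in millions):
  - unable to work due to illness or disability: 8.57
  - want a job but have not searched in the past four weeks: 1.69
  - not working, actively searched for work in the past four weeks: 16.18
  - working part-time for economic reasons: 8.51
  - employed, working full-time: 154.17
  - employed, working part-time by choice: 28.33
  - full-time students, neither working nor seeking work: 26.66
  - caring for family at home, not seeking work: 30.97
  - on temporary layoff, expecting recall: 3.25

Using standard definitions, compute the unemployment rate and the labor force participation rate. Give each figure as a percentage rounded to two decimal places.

Unemployment rate ≈ 9.23%; labor force participation rate ≈ 75.61%.

Employed = 8.51 + 154.17 + 28.33 = 191.01 million (anyone who worked, including part-time for economic reasons, counts as employed).
Unemployed = 16.18 + 3.25 = 19.43 million (jobless and actively searching, or on temporary layoff).
Labor force = 191.01 + 19.43 = 210.44 million.
Not in labor force = 8.57 + 1.69 + 26.66 + 30.97 = 67.89 million (those not working and not actively searching are outside the labor force — including those who want a job but have given up searching).
Civilian working-age population = 210.44 + 67.89 = 278.33 million.
Unemployment rate = 19.43 / 210.44 = 9.23%.
Labor force participation rate = 210.44 / 278.33 = 75.61%.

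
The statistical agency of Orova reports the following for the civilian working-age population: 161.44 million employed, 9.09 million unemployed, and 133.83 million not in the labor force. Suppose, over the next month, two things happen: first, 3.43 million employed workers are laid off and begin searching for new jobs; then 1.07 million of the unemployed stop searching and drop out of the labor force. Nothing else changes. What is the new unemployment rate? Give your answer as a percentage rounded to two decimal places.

Initially, labor force = 161.44 + 9.09 = 170.53 million, so u = 9.09/170.53 = 5.33%.
After the first change, employed falls and unemployed rises by 3.43; labor force unchanged → E = 158.01, U = 12.52, labor force = 170.53 million.
After the second change, unemployed and labor force both fall by 1.07 → E = 158.01, U = 11.45, labor force = 169.46 million.
New unemployment rate = 11.45 / 169.46 = 6.76%.

New unemployment rate ≈ 6.76%.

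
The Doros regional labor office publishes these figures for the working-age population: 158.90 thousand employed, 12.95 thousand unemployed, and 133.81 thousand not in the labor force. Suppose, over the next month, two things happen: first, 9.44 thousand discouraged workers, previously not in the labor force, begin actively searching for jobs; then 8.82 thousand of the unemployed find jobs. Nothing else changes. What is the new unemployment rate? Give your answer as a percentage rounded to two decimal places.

Initially, labor force = 158.90 + 12.95 = 171.85 thousand, so u = 12.95/171.85 = 7.54%.
After the first change, unemployed and labor force both rise by 9.44 → E = 158.90, U = 22.39, labor force = 181.29 thousand.
After the second change, unemployed falls and employed rises by 8.82; labor force unchanged → E = 167.72, U = 13.57, labor force = 181.29 thousand.
New unemployment rate = 13.57 / 181.29 = 7.49%.

New unemployment rate ≈ 7.49%.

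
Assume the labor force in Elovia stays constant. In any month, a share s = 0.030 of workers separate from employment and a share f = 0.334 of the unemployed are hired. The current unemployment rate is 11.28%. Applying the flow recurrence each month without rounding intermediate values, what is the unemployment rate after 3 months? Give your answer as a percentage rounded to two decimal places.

Unemployment rate after three months ≈ 9.02%.

With a fixed labor force, u_{t+1} = u_t + s·(1−u_t) − f·u_t = u_t·(1−s−f) + s.
Here 1−s−f = 0.636 and s = 0.030.
u_1 = 0.112800 × 0.636 + 0.030 = 0.101741.
u_2 = 0.101741 × 0.636 + 0.030 = 0.094707.
u_3 = 0.094707 × 0.636 + 0.030 = 0.090234.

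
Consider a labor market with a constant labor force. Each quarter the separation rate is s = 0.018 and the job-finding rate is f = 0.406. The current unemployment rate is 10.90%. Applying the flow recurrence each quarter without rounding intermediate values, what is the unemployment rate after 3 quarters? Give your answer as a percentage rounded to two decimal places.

With a fixed labor force, u_{t+1} = u_t + s·(1−u_t) − f·u_t = u_t·(1−s−f) + s.
Here 1−s−f = 0.576 and s = 0.018.
u_1 = 0.109000 × 0.576 + 0.018 = 0.080784.
u_2 = 0.080784 × 0.576 + 0.018 = 0.064532.
u_3 = 0.064532 × 0.576 + 0.018 = 0.055170.

Unemployment rate after three quarters ≈ 5.52%.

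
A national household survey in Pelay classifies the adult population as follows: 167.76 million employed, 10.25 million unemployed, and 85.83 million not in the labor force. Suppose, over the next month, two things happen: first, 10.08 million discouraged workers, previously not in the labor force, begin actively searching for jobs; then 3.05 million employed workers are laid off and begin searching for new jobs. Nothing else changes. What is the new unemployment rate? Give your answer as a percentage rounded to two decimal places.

New unemployment rate ≈ 12.43%.

Initially, labor force = 167.76 + 10.25 = 178.01 million, so u = 10.25/178.01 = 5.76%.
After the first change, unemployed and labor force both rise by 10.08 → E = 167.76, U = 20.33, labor force = 188.09 million.
After the second change, employed falls and unemployed rises by 3.05; labor force unchanged → E = 164.71, U = 23.38, labor force = 188.09 million.
New unemployment rate = 23.38 / 188.09 = 12.43%.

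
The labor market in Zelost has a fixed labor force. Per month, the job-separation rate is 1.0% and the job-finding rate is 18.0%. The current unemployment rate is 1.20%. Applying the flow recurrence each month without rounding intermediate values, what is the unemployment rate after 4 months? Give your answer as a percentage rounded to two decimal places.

Unemployment rate after four months ≈ 3.51%.

With a fixed labor force, u_{t+1} = u_t + s·(1−u_t) − f·u_t = u_t·(1−s−f) + s.
Here 1−s−f = 0.810 and s = 0.010.
u_1 = 0.012000 × 0.810 + 0.010 = 0.019720.
u_2 = 0.019720 × 0.810 + 0.010 = 0.025973.
u_3 = 0.025973 × 0.810 + 0.010 = 0.031038.
u_4 = 0.031038 × 0.810 + 0.010 = 0.035141.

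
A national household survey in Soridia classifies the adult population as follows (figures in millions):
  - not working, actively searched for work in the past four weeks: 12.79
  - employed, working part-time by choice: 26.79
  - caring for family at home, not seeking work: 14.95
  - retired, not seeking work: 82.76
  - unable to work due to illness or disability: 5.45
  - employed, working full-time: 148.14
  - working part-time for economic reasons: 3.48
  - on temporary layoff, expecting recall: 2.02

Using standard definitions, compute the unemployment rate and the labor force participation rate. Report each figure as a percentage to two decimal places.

Unemployment rate ≈ 7.66%; labor force participation rate ≈ 65.19%.

Employed = 26.79 + 148.14 + 3.48 = 178.41 million (anyone who worked, including part-time for economic reasons, counts as employed).
Unemployed = 12.79 + 2.02 = 14.81 million (jobless and actively searching, or on temporary layoff).
Labor force = 178.41 + 14.81 = 193.22 million.
Not in labor force = 14.95 + 82.76 + 5.45 = 103.16 million (those not working and not actively searching are outside the labor force).
Civilian working-age population = 193.22 + 103.16 = 296.38 million.
Unemployment rate = 14.81 / 193.22 = 7.66%.
Labor force participation rate = 193.22 / 296.38 = 65.19%.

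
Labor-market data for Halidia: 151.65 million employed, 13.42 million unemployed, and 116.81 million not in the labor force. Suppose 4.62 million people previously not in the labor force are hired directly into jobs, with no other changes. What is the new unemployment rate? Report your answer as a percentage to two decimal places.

Initially, labor force = 151.65 + 13.42 = 165.07 million, so u = 13.42/165.07 = 8.13%.
After the change, employed and labor force both rise by 4.62; unemployed unchanged → E = 156.27, U = 13.42, labor force = 169.69 million.
New unemployment rate = 13.42 / 169.69 = 7.91%.

New unemployment rate ≈ 7.91%.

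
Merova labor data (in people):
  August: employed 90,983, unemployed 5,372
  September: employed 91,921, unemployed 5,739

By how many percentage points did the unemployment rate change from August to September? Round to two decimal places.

The unemployment rate changed by +0.30 percentage points.

August: labor force = 90,983 + 5,372 = 96,355; u = 5,372/96,355 = 5.58%.
September: labor force = 91,921 + 5,739 = 97,660; u = 5,739/97,660 = 5.88%.
Change = 5.88% − 5.58% = +0.30 pp.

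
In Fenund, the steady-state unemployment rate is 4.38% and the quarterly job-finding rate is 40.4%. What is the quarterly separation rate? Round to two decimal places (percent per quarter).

From u* = s/(s+f): s = u·f/(1−u).
s = 0.0438 × 40.4 / (1 − 0.0438) = 1.7695 / 0.9562 ≈ 1.85% per quarter.

Separation rate ≈ 1.85% per quarter.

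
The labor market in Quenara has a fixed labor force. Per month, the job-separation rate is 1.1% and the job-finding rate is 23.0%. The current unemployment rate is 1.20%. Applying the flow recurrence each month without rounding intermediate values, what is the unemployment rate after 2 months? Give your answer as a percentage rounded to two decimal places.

Unemployment rate after two months ≈ 2.63%.

With a fixed labor force, u_{t+1} = u_t + s·(1−u_t) − f·u_t = u_t·(1−s−f) + s.
Here 1−s−f = 0.759 and s = 0.011.
u_1 = 0.012000 × 0.759 + 0.011 = 0.020108.
u_2 = 0.020108 × 0.759 + 0.011 = 0.026262.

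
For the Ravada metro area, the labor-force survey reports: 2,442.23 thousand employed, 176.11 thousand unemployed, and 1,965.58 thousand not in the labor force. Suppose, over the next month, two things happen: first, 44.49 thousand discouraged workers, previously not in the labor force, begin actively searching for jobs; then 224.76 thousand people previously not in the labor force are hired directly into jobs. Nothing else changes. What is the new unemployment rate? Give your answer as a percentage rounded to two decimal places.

New unemployment rate ≈ 7.64%.

Initially, labor force = 2,442.23 + 176.11 = 2,618.34 thousand, so u = 176.11/2,618.34 = 6.73%.
After the first change, unemployed and labor force both rise by 44.49 → E = 2,442.23, U = 220.60, labor force = 2,662.83 thousand.
After the second change, employed and labor force both rise by 224.76; unemployed unchanged → E = 2,666.99, U = 220.60, labor force = 2,887.59 thousand.
New unemployment rate = 220.60 / 2,887.59 = 7.64%.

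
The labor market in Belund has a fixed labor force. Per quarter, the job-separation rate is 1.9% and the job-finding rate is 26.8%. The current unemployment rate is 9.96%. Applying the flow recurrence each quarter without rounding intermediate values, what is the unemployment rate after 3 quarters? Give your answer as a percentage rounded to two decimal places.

With a fixed labor force, u_{t+1} = u_t + s·(1−u_t) − f·u_t = u_t·(1−s−f) + s.
Here 1−s−f = 0.713 and s = 0.019.
u_1 = 0.099600 × 0.713 + 0.019 = 0.090015.
u_2 = 0.090015 × 0.713 + 0.019 = 0.083181.
u_3 = 0.083181 × 0.713 + 0.019 = 0.078308.

Unemployment rate after three quarters ≈ 7.83%.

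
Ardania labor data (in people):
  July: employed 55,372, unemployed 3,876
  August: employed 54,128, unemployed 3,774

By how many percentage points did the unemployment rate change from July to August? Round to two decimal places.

The unemployment rate changed by −0.02 percentage points.

July: labor force = 55,372 + 3,876 = 59,248; u = 3,876/59,248 = 6.54%.
August: labor force = 54,128 + 3,774 = 57,902; u = 3,774/57,902 = 6.52%.
Change = 6.52% − 6.54% = −0.02 pp.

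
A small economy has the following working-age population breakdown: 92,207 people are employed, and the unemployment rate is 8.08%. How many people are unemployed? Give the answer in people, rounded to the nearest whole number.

About 8,105 are unemployed.

Let U be the number unemployed. The labor force is E + U, and U/(E+U) = 0.0808.
So U = 0.0808 × 92,207 / (1 − 0.0808) = 7450.33 / 0.9192 ≈ 8,105.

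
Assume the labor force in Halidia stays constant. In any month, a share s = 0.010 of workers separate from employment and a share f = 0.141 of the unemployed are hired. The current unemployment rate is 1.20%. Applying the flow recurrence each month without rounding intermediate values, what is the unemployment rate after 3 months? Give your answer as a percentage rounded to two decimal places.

With a fixed labor force, u_{t+1} = u_t + s·(1−u_t) − f·u_t = u_t·(1−s−f) + s.
Here 1−s−f = 0.849 and s = 0.010.
u_1 = 0.012000 × 0.849 + 0.010 = 0.020188.
u_2 = 0.020188 × 0.849 + 0.010 = 0.027140.
u_3 = 0.027140 × 0.849 + 0.010 = 0.033042.

Unemployment rate after three months ≈ 3.30%.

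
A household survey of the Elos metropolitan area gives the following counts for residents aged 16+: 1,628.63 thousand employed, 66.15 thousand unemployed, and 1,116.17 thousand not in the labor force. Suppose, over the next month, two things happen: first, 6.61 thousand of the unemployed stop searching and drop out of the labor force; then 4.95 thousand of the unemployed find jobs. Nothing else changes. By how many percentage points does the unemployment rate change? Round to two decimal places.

Initially, labor force = 1,628.63 + 66.15 = 1,694.78 thousand, so u = 66.15/1,694.78 = 3.90%.
After the first change, unemployed and labor force both fall by 6.61 → E = 1,628.63, U = 59.54, labor force = 1,688.17 thousand.
After the second change, unemployed falls and employed rises by 4.95; labor force unchanged → E = 1,633.58, U = 54.59, labor force = 1,688.17 thousand.
New unemployment rate = 54.59 / 1,688.17 = 3.23%.
Change = 3.23% − 3.90% = −0.67 percentage points.

The unemployment rate changes by −0.67 percentage points.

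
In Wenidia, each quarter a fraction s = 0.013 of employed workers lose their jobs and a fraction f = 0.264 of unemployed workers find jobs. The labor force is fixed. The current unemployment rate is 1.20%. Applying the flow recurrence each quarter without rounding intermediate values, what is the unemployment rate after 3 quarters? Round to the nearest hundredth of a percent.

Unemployment rate after three quarters ≈ 3.37%.

With a fixed labor force, u_{t+1} = u_t + s·(1−u_t) − f·u_t = u_t·(1−s−f) + s.
Here 1−s−f = 0.723 and s = 0.013.
u_1 = 0.012000 × 0.723 + 0.013 = 0.021676.
u_2 = 0.021676 × 0.723 + 0.013 = 0.028672.
u_3 = 0.028672 × 0.723 + 0.013 = 0.033730.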